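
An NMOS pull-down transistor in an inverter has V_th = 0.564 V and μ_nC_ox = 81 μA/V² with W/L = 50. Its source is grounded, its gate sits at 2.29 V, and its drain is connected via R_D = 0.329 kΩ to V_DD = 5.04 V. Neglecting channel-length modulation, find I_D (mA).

I_D = 6.03 mA

V_GS = V_G = 2.29 V, so V_ov = 2.29 − 0.564 = 1.73 V.
k_n = μ_nC_ox · (W/L) = 4.05 mA/V².
Assume saturation: I_D = ½ k_n V_ov² = 0.5 × 4.05 × 1.73² = 6.03 mA, giving V_DS = V_DD − I_D R_D = 5.04 − 6.03 × 0.329 = 3.06 V.
V_DS = 3.06 V ≥ V_ov = 1.73 V, confirming saturation.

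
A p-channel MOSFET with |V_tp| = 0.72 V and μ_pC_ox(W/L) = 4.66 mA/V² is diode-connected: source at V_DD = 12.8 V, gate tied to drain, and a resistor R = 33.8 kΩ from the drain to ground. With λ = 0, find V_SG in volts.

With gate tied to drain, V_SG = V_SD ≥ V_SG − |V_tp|, so the device is in saturation.
KCL at the drain: ½ k_p (V_SG − |V_tp|)² = (V_DD − V_SG)/R.
Let x = V_SG − 0.72. Then 78.8 x² + x − 12.08 = 0, giving x = 0.385 V (positive root), so V_SG = 1.11 V.
I_D = (V_DD − V_SG)/R = (12.8 − 1.11) / 33.8 = 0.346 mA.

V_SG = 1.11 V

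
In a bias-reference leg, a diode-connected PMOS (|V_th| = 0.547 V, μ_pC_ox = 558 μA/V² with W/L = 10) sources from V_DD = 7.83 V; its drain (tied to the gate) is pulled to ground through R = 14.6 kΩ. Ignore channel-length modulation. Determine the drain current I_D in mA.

With gate tied to drain, V_SG = V_SD ≥ V_SG − |V_th|, so the device is in saturation.
k_p = μ_pC_ox · (W/L) = 5.58 mA/V².
KCL at the drain: ½ k_p (V_SG − |V_th|)² = (V_DD − V_SG)/R.
Let x = V_SG − 0.547. Then 40.7 x² + x − 7.283 = 0, giving x = 0.411 V (positive root), so V_SG = 0.958 V.
I_D = (V_DD − V_SG)/R = (7.83 − 0.958) / 14.6 = 0.471 mA.

I_D = 0.471 mA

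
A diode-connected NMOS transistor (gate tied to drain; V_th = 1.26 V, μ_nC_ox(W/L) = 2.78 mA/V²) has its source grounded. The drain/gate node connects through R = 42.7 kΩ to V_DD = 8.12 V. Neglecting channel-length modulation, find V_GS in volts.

V_GS = 1.59 V

With gate tied to drain, V_GS = V_DS ≥ V_GS − V_th, so the device is in saturation.
KCL at the drain: ½ k_n (V_GS − V_th)² = (V_DD − V_GS)/R.
Let x = V_GS − 1.26. Then 59.4 x² + x − 6.86 = 0, giving x = 0.332 V (positive root), so V_GS = 1.59 V.
I_D = (V_DD − V_GS)/R = (8.12 − 1.59) / 42.7 = 0.153 mA.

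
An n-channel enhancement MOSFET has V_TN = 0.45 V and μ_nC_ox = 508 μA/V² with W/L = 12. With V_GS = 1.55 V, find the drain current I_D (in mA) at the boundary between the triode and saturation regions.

At the boundary V_DS = V_ov = V_GS − V_TN = 1.55 − 0.45 = 1.1 V.
k_n = μ_nC_ox · (W/L) = 6.096 mA/V².
I_D = ½ k_n V_ov² = 0.5 × 6.096 × 1.1² = 3.69 mA.

I_D = 3.69 mA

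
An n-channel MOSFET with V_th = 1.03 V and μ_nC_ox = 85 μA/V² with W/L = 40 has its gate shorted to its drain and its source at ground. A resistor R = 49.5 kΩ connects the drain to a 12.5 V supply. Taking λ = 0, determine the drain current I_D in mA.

With gate tied to drain, V_GS = V_DS ≥ V_GS − V_th, so the device is in saturation.
k_n = μ_nC_ox · (W/L) = 3.4 mA/V².
KCL at the drain: ½ k_n (V_GS − V_th)² = (V_DD − V_GS)/R.
Let x = V_GS − 1.03. Then 84.1 x² + x − 11.47 = 0, giving x = 0.363 V (positive root), so V_GS = 1.39 V.
I_D = (V_DD − V_GS)/R = (12.5 − 1.39) / 49.5 = 0.224 mA.

I_D = 0.224 mA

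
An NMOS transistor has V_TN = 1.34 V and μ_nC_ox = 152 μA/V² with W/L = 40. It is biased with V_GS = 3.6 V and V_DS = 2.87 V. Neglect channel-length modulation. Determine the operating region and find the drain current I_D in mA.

k_n = μ_nC_ox · (W/L) = 6.08 mA/V².
V_ov = V_GS − V_TN = 3.6 − 1.34 = 2.26 V.
Since V_DS = 2.87 V ≥ V_ov = 2.26 V, the device is in saturation.
I_D = ½ k_n V_ov² = 0.5 × 6.08 × 2.26² = 15.5 mA.

Saturation; I_D = 15.5 mA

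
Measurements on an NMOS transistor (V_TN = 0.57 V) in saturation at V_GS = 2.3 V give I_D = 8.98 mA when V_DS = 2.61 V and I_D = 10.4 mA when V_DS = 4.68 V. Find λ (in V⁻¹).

λ = 0.0954 V⁻¹

With V_GS fixed, I_D ∝ (1 + λ V_DS) in saturation, so I_D2/I_D1 = (1 + λ V_DS2)/(1 + λ V_DS1).
10.4/8.98 = 1.158 = (1 + 4.68 λ)/(1 + 2.61 λ).
Solving: λ (I_D1 V_DS2 − I_D2 V_DS1) = I_D2 − I_D1, so λ = (10.4 − 8.98) / (8.98 × 4.68 − 10.4 × 2.61) = 1.42 / 14.9 = 0.0954 V⁻¹.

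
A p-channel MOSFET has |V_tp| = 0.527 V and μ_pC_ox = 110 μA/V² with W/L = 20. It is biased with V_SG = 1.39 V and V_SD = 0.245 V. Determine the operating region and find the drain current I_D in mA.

k_p = μ_pC_ox · (W/L) = 2.2 mA/V².
V_ov = V_SG − |V_tp| = 1.39 − 0.527 = 0.863 V.
Since V_SD = 0.245 V < V_ov = 0.863 V, the device is in the triode region.
I_D = k_p [V_ov · V_SD − ½ V_SD²] = 2.2 × [0.863 × 0.245 − 0.5 × 0.245²] = 0.399 mA.

Triode; I_D = 0.399 mA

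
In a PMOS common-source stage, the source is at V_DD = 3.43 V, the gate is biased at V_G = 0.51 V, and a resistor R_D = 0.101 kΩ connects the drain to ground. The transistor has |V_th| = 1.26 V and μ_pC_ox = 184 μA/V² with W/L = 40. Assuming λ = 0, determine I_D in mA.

V_SG = V_DD − V_G = 3.43 − 0.51 = 2.92 V, so V_ov = 2.92 − 1.26 = 1.66 V.
k_p = μ_pC_ox · (W/L) = 7.36 mA/V².
Assume saturation: I_D = ½ k_p V_ov² = 0.5 × 7.36 × 1.66² = 10.1 mA, giving V_SD = V_DD − I_D R_D = 3.43 − 10.1 × 0.101 = 2.41 V.
V_SD = 2.41 V ≥ V_ov = 1.66 V, confirming saturation.

I_D = 10.1 mA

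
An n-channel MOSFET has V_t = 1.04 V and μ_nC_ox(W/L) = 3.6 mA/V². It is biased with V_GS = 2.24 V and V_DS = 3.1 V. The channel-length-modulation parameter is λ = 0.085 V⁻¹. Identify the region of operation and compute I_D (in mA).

V_ov = V_GS − V_t = 2.24 − 1.04 = 1.2 V.
Since V_DS = 3.1 V ≥ V_ov = 1.2 V, the device is in saturation.
I_D = ½ k_n V_ov² (1 + λ V_DS) = 0.5 × 3.6 × 1.2² × (1 + 0.085 × 3.1) = 3.27 mA.

Saturation; I_D = 3.27 mA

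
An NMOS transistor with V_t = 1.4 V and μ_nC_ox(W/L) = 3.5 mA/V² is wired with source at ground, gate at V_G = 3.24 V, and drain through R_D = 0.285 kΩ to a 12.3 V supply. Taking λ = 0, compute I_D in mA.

I_D = 5.92 mA

V_GS = V_G = 3.24 V, so V_ov = 3.24 − 1.4 = 1.84 V.
Assume saturation: I_D = ½ k_n V_ov² = 0.5 × 3.5 × 1.84² = 5.92 mA, giving V_DS = V_DD − I_D R_D = 12.3 − 5.92 × 0.285 = 10.6 V.
V_DS = 10.6 V ≥ V_ov = 1.84 V, confirming saturation.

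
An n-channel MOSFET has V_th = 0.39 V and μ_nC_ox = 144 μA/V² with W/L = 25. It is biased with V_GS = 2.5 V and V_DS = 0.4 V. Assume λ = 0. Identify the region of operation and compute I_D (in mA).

Triode; I_D = 2.75 mA

k_n = μ_nC_ox · (W/L) = 3.6 mA/V².
V_ov = V_GS − V_th = 2.5 − 0.39 = 2.11 V.
Since V_DS = 0.4 V < V_ov = 2.11 V, the device is in the triode region.
I_D = k_n [V_ov · V_DS − ½ V_DS²] = 3.6 × [2.11 × 0.4 − 0.5 × 0.4²] = 2.75 mA.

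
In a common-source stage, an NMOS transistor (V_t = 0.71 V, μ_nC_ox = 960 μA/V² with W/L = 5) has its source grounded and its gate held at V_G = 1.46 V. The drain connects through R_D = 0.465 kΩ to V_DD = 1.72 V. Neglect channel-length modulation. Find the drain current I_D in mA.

I_D = 1.35 mA

V_GS = V_G = 1.46 V, so V_ov = 1.46 − 0.71 = 0.75 V.
k_n = μ_nC_ox · (W/L) = 4.8 mA/V².
Assume saturation: I_D = ½ k_n V_ov² = 0.5 × 4.8 × 0.75² = 1.35 mA, giving V_DS = V_DD − I_D R_D = 1.72 − 1.35 × 0.465 = 1.09 V.
V_DS = 1.09 V ≥ V_ov = 0.75 V, confirming saturation.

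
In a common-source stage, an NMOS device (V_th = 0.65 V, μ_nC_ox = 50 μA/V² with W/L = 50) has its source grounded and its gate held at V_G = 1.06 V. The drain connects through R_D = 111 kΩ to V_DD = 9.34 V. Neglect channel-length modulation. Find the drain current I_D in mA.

I_D = 0.0833 mA

V_GS = V_G = 1.06 V, so V_ov = 1.06 − 0.65 = 0.41 V.
k_n = μ_nC_ox · (W/L) = 2.5 mA/V².
Assume saturation: I_D = ½ k_n V_ov² = 0.5 × 2.5 × 0.41² = 0.21 mA, giving V_DS = V_DD − I_D R_D = 9.34 − 0.21 × 111 = -14 V.
But -14 V < V_ov = 0.41 V, so the device is actually in triode.
In triode I_D = k_n[V_ov V_DS − ½ V_DS²] and I_D = (V_DD − V_DS)/R_D. Equating: 139 V_DS² − 114.8 V_DS + 9.34 = 0, giving V_DS = 0.0915 V (the root below V_ov).
I_D = (9.34 − 0.0915) / 111 = 0.0833 mA.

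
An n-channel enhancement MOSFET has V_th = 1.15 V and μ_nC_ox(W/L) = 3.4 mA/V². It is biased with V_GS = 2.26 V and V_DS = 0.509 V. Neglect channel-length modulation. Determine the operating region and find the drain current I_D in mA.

V_ov = V_GS − V_th = 2.26 − 1.15 = 1.11 V.
Since V_DS = 0.509 V < V_ov = 1.11 V, the device is in the triode region.
I_D = k_n [V_ov · V_DS − ½ V_DS²] = 3.4 × [1.11 × 0.509 − 0.5 × 0.509²] = 1.48 mA.

Triode; I_D = 1.48 mA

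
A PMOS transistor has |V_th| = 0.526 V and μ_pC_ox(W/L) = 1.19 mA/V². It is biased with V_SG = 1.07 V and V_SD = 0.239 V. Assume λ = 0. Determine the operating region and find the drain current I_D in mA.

Triode; I_D = 0.121 mA

V_ov = V_SG − |V_th| = 1.07 − 0.526 = 0.544 V.
Since V_SD = 0.239 V < V_ov = 0.544 V, the device is in the triode region.
I_D = k_p [V_ov · V_SD − ½ V_SD²] = 1.19 × [0.544 × 0.239 − 0.5 × 0.239²] = 0.121 mA.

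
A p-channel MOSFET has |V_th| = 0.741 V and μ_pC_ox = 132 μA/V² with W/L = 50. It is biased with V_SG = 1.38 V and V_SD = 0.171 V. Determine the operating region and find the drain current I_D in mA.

Triode; I_D = 0.625 mA

k_p = μ_pC_ox · (W/L) = 6.6 mA/V².
V_ov = V_SG − |V_th| = 1.38 − 0.741 = 0.639 V.
Since V_SD = 0.171 V < V_ov = 0.639 V, the device is in the triode region.
I_D = k_p [V_ov · V_SD − ½ V_SD²] = 6.6 × [0.639 × 0.171 − 0.5 × 0.171²] = 0.625 mA.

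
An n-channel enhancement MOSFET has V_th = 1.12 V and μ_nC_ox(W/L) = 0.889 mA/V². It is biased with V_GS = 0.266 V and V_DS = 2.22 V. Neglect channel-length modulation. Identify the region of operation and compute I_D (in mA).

Cutoff; I_D = 0 mA

V_GS = 0.266 V < V_th = 1.12 V, so the transistor is in cutoff.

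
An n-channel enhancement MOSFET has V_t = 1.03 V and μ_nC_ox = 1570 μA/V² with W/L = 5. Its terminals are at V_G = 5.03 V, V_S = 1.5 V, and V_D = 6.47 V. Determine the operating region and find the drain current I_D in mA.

V_GS = V_G − V_S = 5.03 − 1.5 = 3.53 V; V_DS = V_D − V_S = 6.47 − 1.5 = 4.97 V.
k_n = μ_nC_ox · (W/L) = 7.85 mA/V².
V_ov = V_GS − V_t = 3.53 − 1.03 = 2.5 V.
Since V_DS = 4.97 V ≥ V_ov = 2.5 V, the device is in saturation.
I_D = ½ k_n V_ov² = 0.5 × 7.85 × 2.5² = 24.5 mA.

Saturation; I_D = 24.5 mA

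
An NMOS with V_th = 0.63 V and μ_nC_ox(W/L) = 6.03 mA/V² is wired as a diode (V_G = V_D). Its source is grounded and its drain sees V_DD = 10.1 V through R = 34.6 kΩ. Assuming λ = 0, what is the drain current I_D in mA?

With gate tied to drain, V_GS = V_DS ≥ V_GS − V_th, so the device is in saturation.
KCL at the drain: ½ k_n (V_GS − V_th)² = (V_DD − V_GS)/R.
Let x = V_GS − 0.63. Then 104 x² + x − 9.47 = 0, giving x = 0.297 V (positive root), so V_GS = 0.927 V.
I_D = (V_DD − V_GS)/R = (10.1 − 0.927) / 34.6 = 0.265 mA.

I_D = 0.265 mA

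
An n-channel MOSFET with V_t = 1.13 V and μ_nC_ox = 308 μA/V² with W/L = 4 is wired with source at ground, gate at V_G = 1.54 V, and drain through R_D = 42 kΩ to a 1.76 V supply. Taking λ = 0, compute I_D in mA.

V_GS = V_G = 1.54 V, so V_ov = 1.54 − 1.13 = 0.41 V.
k_n = μ_nC_ox · (W/L) = 1.232 mA/V².
Assume saturation: I_D = ½ k_n V_ov² = 0.5 × 1.232 × 0.41² = 0.104 mA, giving V_DS = V_DD − I_D R_D = 1.76 − 0.104 × 42 = -2.59 V.
But -2.59 V < V_ov = 0.41 V, so the device is actually in triode.
In triode I_D = k_n[V_ov V_DS − ½ V_DS²] and I_D = (V_DD − V_DS)/R_D. Equating: 25.9 V_DS² − 22.22 V_DS + 1.76 = 0, giving V_DS = 0.0883 V (the root below V_ov).
I_D = (1.76 − 0.0883) / 42 = 0.0398 mA.

I_D = 0.0398 mA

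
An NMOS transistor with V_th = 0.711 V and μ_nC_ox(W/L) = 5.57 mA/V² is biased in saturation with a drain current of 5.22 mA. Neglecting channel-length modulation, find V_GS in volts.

In saturation I_D = ½ k_n (V_GS − V_th)², so V_GS − V_th = √(2 I_D / k_n) = √(2 × 5.22 / 5.57) = 1.37 V.
V_GS = 0.711 + 1.37 = 2.08 V.

V_GS = 2.08 V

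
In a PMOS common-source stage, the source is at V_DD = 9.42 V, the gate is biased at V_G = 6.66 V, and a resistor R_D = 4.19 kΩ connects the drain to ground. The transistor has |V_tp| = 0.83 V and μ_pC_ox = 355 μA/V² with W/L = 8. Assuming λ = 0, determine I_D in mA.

I_D = 2.14 mA

V_SG = V_DD − V_G = 9.42 − 6.66 = 2.76 V, so V_ov = 2.76 − 0.83 = 1.93 V.
k_p = μ_pC_ox · (W/L) = 2.84 mA/V².
Assume saturation: I_D = ½ k_p V_ov² = 0.5 × 2.84 × 1.93² = 5.29 mA, giving V_SD = V_DD − I_D R_D = 9.42 − 5.29 × 4.19 = -12.7 V.
But -12.7 V < V_ov = 1.93 V, so the device is actually in triode.
In triode I_D = k_p[V_ov V_SD − ½ V_SD²] and I_D = (V_DD − V_SD)/R_D. Equating: 5.95 V_SD² − 23.97 V_SD + 9.42 = 0, giving V_SD = 0.441 V (the root below V_ov).
I_D = (9.42 − 0.441) / 4.19 = 2.14 mA.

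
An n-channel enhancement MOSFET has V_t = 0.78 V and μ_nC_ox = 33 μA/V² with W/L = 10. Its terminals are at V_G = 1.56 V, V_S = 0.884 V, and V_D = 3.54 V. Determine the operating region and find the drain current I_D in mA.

V_GS = V_G − V_S = 1.56 − 0.884 = 0.676 V; V_DS = V_D − V_S = 3.54 − 0.884 = 2.66 V.
V_GS = 0.676 V < V_t = 0.78 V, so the transistor is in cutoff.

Cutoff; I_D = 0 mA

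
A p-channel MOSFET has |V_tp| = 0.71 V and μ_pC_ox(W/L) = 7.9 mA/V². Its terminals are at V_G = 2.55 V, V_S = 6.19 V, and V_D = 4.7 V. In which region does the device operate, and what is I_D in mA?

V_SG = V_S − V_G = 6.19 − 2.55 = 3.64 V; V_SD = V_S − V_D = 6.19 − 4.7 = 1.49 V.
V_ov = V_SG − |V_tp| = 3.64 − 0.71 = 2.93 V.
Since V_SD = 1.49 V < V_ov = 2.93 V, the device is in the triode region.
I_D = k_p [V_ov · V_SD − ½ V_SD²] = 7.9 × [2.93 × 1.49 − 0.5 × 1.49²] = 25.7 mA.

Triode; I_D = 25.7 mA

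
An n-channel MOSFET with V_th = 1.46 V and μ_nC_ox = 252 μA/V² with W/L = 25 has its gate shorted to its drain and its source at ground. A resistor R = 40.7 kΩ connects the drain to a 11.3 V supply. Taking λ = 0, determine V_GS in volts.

V_GS = 1.73 V

With gate tied to drain, V_GS = V_DS ≥ V_GS − V_th, so the device is in saturation.
k_n = μ_nC_ox · (W/L) = 6.3 mA/V².
KCL at the drain: ½ k_n (V_GS − V_th)² = (V_DD − V_GS)/R.
Let x = V_GS − 1.46. Then 128 x² + x − 9.84 = 0, giving x = 0.273 V (positive root), so V_GS = 1.73 V.
I_D = (V_DD − V_GS)/R = (11.3 − 1.73) / 40.7 = 0.235 mA.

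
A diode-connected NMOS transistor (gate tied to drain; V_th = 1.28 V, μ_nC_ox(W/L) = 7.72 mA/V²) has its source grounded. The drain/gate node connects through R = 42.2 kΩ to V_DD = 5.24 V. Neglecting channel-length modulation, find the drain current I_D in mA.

With gate tied to drain, V_GS = V_DS ≥ V_GS − V_th, so the device is in saturation.
KCL at the drain: ½ k_n (V_GS − V_th)² = (V_DD − V_GS)/R.
Let x = V_GS − 1.28. Then 163 x² + x − 3.96 = 0, giving x = 0.153 V (positive root), so V_GS = 1.43 V.
I_D = (V_DD − V_GS)/R = (5.24 − 1.43) / 42.2 = 0.0902 mA.

I_D = 0.0902 mA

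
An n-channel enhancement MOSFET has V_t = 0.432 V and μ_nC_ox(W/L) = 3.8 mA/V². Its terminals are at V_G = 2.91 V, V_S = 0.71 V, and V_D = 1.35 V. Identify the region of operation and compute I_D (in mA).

Triode; I_D = 3.52 mA

V_GS = V_G − V_S = 2.91 − 0.71 = 2.2 V; V_DS = V_D − V_S = 1.35 − 0.71 = 0.64 V.
V_ov = V_GS − V_t = 2.2 − 0.432 = 1.77 V.
Since V_DS = 0.64 V < V_ov = 1.77 V, the device is in the triode region.
I_D = k_n [V_ov · V_DS − ½ V_DS²] = 3.8 × [1.77 × 0.64 − 0.5 × 0.64²] = 3.52 mA.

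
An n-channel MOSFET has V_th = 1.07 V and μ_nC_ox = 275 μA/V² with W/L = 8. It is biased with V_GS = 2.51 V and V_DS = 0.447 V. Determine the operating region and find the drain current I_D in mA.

k_n = μ_nC_ox · (W/L) = 2.2 mA/V².
V_ov = V_GS − V_th = 2.51 − 1.07 = 1.44 V.
Since V_DS = 0.447 V < V_ov = 1.44 V, the device is in the triode region.
I_D = k_n [V_ov · V_DS − ½ V_DS²] = 2.2 × [1.44 × 0.447 − 0.5 × 0.447²] = 1.2 mA.

Triode; I_D = 1.20 mA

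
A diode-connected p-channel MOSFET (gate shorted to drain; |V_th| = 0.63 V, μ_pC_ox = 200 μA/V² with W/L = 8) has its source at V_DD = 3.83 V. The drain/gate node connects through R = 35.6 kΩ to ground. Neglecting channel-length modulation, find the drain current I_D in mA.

With gate tied to drain, V_SG = V_SD ≥ V_SG − |V_th|, so the device is in saturation.
k_p = μ_pC_ox · (W/L) = 1.6 mA/V².
KCL at the drain: ½ k_p (V_SG − |V_th|)² = (V_DD − V_SG)/R.
Let x = V_SG − 0.63. Then 28.5 x² + x − 3.2 = 0, giving x = 0.318 V (positive root), so V_SG = 0.948 V.
I_D = (V_DD − V_SG)/R = (3.83 − 0.948) / 35.6 = 0.081 mA.

I_D = 0.0810 mA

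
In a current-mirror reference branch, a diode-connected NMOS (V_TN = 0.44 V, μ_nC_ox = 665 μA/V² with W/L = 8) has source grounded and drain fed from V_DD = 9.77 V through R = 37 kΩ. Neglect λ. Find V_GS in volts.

V_GS = 0.743 V

With gate tied to drain, V_GS = V_DS ≥ V_GS − V_TN, so the device is in saturation.
k_n = μ_nC_ox · (W/L) = 5.32 mA/V².
KCL at the drain: ½ k_n (V_GS − V_TN)² = (V_DD − V_GS)/R.
Let x = V_GS − 0.44. Then 98.4 x² + x − 9.33 = 0, giving x = 0.303 V (positive root), so V_GS = 0.743 V.
I_D = (V_DD − V_GS)/R = (9.77 − 0.743) / 37 = 0.244 mA.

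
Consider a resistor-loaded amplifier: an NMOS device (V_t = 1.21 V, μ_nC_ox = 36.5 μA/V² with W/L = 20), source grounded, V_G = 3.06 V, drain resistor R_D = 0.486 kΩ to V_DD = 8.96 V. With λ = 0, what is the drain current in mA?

I_D = 1.25 mA

V_GS = V_G = 3.06 V, so V_ov = 3.06 − 1.21 = 1.85 V.
k_n = μ_nC_ox · (W/L) = 0.73 mA/V².
Assume saturation: I_D = ½ k_n V_ov² = 0.5 × 0.73 × 1.85² = 1.25 mA, giving V_DS = V_DD − I_D R_D = 8.96 − 1.25 × 0.486 = 8.35 V.
V_DS = 8.35 V ≥ V_ov = 1.85 V, confirming saturation.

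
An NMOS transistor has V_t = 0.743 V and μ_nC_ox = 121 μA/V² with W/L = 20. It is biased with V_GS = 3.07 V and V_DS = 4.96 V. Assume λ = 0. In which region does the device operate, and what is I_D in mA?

Saturation; I_D = 6.55 mA

k_n = μ_nC_ox · (W/L) = 2.42 mA/V².
V_ov = V_GS − V_t = 3.07 − 0.743 = 2.33 V.
Since V_DS = 4.96 V ≥ V_ov = 2.33 V, the device is in saturation.
I_D = ½ k_n V_ov² = 0.5 × 2.42 × 2.33² = 6.55 mA.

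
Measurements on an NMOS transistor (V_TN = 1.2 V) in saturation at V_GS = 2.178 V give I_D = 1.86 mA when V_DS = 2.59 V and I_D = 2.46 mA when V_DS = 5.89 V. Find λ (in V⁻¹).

λ = 0.131 V⁻¹

With V_GS fixed, I_D ∝ (1 + λ V_DS) in saturation, so I_D2/I_D1 = (1 + λ V_DS2)/(1 + λ V_DS1).
2.46/1.86 = 1.323 = (1 + 5.89 λ)/(1 + 2.59 λ).
Solving: λ (I_D1 V_DS2 − I_D2 V_DS1) = I_D2 − I_D1, so λ = (2.46 − 1.86) / (1.86 × 5.89 − 2.46 × 2.59) = 0.6 / 4.58 = 0.131 V⁻¹.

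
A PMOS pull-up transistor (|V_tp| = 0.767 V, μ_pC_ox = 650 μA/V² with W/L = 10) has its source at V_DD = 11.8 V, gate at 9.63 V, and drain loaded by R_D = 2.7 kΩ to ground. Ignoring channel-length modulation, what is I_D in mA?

V_SG = V_DD − V_G = 11.8 − 9.63 = 2.17 V, so V_ov = 2.17 − 0.767 = 1.4 V.
k_p = μ_pC_ox · (W/L) = 6.5 mA/V².
Assume saturation: I_D = ½ k_p V_ov² = 0.5 × 6.5 × 1.4² = 6.4 mA, giving V_SD = V_DD − I_D R_D = 11.8 − 6.4 × 2.7 = -5.47 V.
But -5.47 V < V_ov = 1.4 V, so the device is actually in triode.
In triode I_D = k_p[V_ov V_SD − ½ V_SD²] and I_D = (V_DD − V_SD)/R_D. Equating: 8.78 V_SD² − 25.62 V_SD + 11.8 = 0, giving V_SD = 0.573 V (the root below V_ov).
I_D = (11.8 − 0.573) / 2.7 = 4.16 mA.

I_D = 4.16 mA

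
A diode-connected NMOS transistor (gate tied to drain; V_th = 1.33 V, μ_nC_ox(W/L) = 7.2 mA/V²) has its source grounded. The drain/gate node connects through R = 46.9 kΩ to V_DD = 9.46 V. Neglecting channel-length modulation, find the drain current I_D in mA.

I_D = 0.169 mA

With gate tied to drain, V_GS = V_DS ≥ V_GS − V_th, so the device is in saturation.
KCL at the drain: ½ k_n (V_GS − V_th)² = (V_DD − V_GS)/R.
Let x = V_GS − 1.33. Then 169 x² + x − 8.13 = 0, giving x = 0.216 V (positive root), so V_GS = 1.55 V.
I_D = (V_DD − V_GS)/R = (9.46 − 1.55) / 46.9 = 0.169 mA.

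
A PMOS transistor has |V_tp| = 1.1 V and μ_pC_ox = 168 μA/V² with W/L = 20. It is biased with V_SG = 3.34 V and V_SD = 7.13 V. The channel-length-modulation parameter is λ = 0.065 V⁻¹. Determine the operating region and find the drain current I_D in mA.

k_p = μ_pC_ox · (W/L) = 3.36 mA/V².
V_ov = V_SG − |V_tp| = 3.34 − 1.1 = 2.24 V.
Since V_SD = 7.13 V ≥ V_ov = 2.24 V, the device is in saturation.
I_D = ½ k_p V_ov² (1 + λ V_SD) = 0.5 × 3.36 × 2.24² × (1 + 0.065 × 7.13) = 12.3 mA.

Saturation; I_D = 12.3 mA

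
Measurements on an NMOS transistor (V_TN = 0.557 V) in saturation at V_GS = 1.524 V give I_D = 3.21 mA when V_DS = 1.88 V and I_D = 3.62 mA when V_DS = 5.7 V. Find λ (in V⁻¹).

With V_GS fixed, I_D ∝ (1 + λ V_DS) in saturation, so I_D2/I_D1 = (1 + λ V_DS2)/(1 + λ V_DS1).
3.62/3.21 = 1.128 = (1 + 5.7 λ)/(1 + 1.88 λ).
Solving: λ (I_D1 V_DS2 − I_D2 V_DS1) = I_D2 − I_D1, so λ = (3.62 − 3.21) / (3.21 × 5.7 − 3.62 × 1.88) = 0.41 / 11.5 = 0.0357 V⁻¹.

λ = 0.0357 V⁻¹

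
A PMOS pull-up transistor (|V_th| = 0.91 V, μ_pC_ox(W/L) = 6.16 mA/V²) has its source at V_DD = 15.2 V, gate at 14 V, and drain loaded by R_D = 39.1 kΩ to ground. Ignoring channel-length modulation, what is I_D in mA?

V_SG = V_DD − V_G = 15.2 − 14 = 1.2 V, so V_ov = 1.2 − 0.91 = 0.29 V.
Assume saturation: I_D = ½ k_p V_ov² = 0.5 × 6.16 × 0.29² = 0.259 mA, giving V_SD = V_DD − I_D R_D = 15.2 − 0.259 × 39.1 = 5.07 V.
V_SD = 5.07 V ≥ V_ov = 0.29 V, confirming saturation.

I_D = 0.259 mA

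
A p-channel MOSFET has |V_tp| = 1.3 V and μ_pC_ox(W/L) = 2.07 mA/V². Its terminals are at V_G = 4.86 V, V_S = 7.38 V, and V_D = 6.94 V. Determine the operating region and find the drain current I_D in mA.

V_SG = V_S − V_G = 7.38 − 4.86 = 2.52 V; V_SD = V_S − V_D = 7.38 − 6.94 = 0.44 V.
V_ov = V_SG − |V_tp| = 2.52 − 1.3 = 1.22 V.
Since V_SD = 0.44 V < V_ov = 1.22 V, the device is in the triode region.
I_D = k_p [V_ov · V_SD − ½ V_SD²] = 2.07 × [1.22 × 0.44 − 0.5 × 0.44²] = 0.911 mA.

Triode; I_D = 0.911 mA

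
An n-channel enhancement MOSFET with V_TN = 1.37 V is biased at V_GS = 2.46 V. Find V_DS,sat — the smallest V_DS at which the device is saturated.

The boundary between triode and saturation is V_DS = V_GS − V_TN = V_ov.
V_ov = 2.46 − 1.37 = 1.09 V.

V_DS,sat = 1.09 V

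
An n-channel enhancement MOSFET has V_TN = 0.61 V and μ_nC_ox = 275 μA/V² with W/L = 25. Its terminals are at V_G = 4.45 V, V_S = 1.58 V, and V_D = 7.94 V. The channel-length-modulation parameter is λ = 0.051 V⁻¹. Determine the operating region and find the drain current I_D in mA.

Saturation; I_D = 23.3 mA

V_GS = V_G − V_S = 4.45 − 1.58 = 2.87 V; V_DS = V_D − V_S = 7.94 − 1.58 = 6.36 V.
k_n = μ_nC_ox · (W/L) = 6.875 mA/V².
V_ov = V_GS − V_TN = 2.87 − 0.61 = 2.26 V.
Since V_DS = 6.36 V ≥ V_ov = 2.26 V, the device is in saturation.
I_D = ½ k_n V_ov² (1 + λ V_DS) = 0.5 × 6.875 × 2.26² × (1 + 0.051 × 6.36) = 23.3 mA.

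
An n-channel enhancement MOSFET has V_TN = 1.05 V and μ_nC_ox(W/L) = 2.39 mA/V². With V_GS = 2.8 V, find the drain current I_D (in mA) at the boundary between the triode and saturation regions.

I_D = 3.66 mA

At the boundary V_DS = V_ov = V_GS − V_TN = 2.8 − 1.05 = 1.75 V.
I_D = ½ k_n V_ov² = 0.5 × 2.39 × 1.75² = 3.66 mA.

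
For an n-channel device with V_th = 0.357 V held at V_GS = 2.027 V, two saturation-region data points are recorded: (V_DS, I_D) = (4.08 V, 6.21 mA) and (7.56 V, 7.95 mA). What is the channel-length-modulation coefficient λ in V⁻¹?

With V_GS fixed, I_D ∝ (1 + λ V_DS) in saturation, so I_D2/I_D1 = (1 + λ V_DS2)/(1 + λ V_DS1).
7.95/6.21 = 1.28 = (1 + 7.56 λ)/(1 + 4.08 λ).
Solving: λ (I_D1 V_DS2 − I_D2 V_DS1) = I_D2 − I_D1, so λ = (7.95 − 6.21) / (6.21 × 7.56 − 7.95 × 4.08) = 1.74 / 14.5 = 0.12 V⁻¹.

λ = 0.120 V⁻¹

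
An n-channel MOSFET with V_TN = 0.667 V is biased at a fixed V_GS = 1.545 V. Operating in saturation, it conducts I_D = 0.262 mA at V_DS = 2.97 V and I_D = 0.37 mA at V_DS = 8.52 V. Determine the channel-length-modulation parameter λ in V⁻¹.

λ = 0.0953 V⁻¹

With V_GS fixed, I_D ∝ (1 + λ V_DS) in saturation, so I_D2/I_D1 = (1 + λ V_DS2)/(1 + λ V_DS1).
0.37/0.262 = 1.412 = (1 + 8.52 λ)/(1 + 2.97 λ).
Solving: λ (I_D1 V_DS2 − I_D2 V_DS1) = I_D2 − I_D1, so λ = (0.37 − 0.262) / (0.262 × 8.52 − 0.37 × 2.97) = 0.108 / 1.13 = 0.0953 V⁻¹.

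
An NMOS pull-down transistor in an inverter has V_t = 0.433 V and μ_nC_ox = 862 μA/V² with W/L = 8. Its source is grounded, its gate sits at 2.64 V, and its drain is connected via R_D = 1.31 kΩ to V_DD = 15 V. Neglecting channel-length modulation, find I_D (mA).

V_GS = V_G = 2.64 V, so V_ov = 2.64 − 0.433 = 2.21 V.
k_n = μ_nC_ox · (W/L) = 6.896 mA/V².
Assume saturation: I_D = ½ k_n V_ov² = 0.5 × 6.896 × 2.21² = 16.8 mA, giving V_DS = V_DD − I_D R_D = 15 − 16.8 × 1.31 = -7 V.
But -7 V < V_ov = 2.21 V, so the device is actually in triode.
In triode I_D = k_n[V_ov V_DS − ½ V_DS²] and I_D = (V_DD − V_DS)/R_D. Equating: 4.52 V_DS² − 20.94 V_DS + 15 = 0, giving V_DS = 0.886 V (the root below V_ov).
I_D = (15 − 0.886) / 1.31 = 10.8 mA.

I_D = 10.8 mA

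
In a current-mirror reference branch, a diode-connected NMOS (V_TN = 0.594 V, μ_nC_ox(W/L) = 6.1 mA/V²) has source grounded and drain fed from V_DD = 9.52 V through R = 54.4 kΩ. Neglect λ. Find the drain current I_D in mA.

With gate tied to drain, V_GS = V_DS ≥ V_GS − V_TN, so the device is in saturation.
KCL at the drain: ½ k_n (V_GS − V_TN)² = (V_DD − V_GS)/R.
Let x = V_GS − 0.594. Then 166 x² + x − 8.926 = 0, giving x = 0.229 V (positive root), so V_GS = 0.823 V.
I_D = (V_DD − V_GS)/R = (9.52 − 0.823) / 54.4 = 0.16 mA.

I_D = 0.160 mA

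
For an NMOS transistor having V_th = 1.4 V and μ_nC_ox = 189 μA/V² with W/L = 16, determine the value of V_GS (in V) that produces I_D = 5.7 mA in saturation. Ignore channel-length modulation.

k_n = μ_nC_ox · (W/L) = 3.024 mA/V².
In saturation I_D = ½ k_n (V_GS − V_th)², so V_GS − V_th = √(2 I_D / k_n) = √(2 × 5.7 / 3.024) = 1.94 V.
V_GS = 1.4 + 1.94 = 3.34 V.

V_GS = 3.34 V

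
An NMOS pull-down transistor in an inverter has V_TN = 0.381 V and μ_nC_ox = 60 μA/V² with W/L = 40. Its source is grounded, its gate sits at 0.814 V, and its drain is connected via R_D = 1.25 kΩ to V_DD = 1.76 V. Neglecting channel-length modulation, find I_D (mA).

V_GS = V_G = 0.814 V, so V_ov = 0.814 − 0.381 = 0.433 V.
k_n = μ_nC_ox · (W/L) = 2.4 mA/V².
Assume saturation: I_D = ½ k_n V_ov² = 0.5 × 2.4 × 0.433² = 0.225 mA, giving V_DS = V_DD − I_D R_D = 1.76 − 0.225 × 1.25 = 1.48 V.
V_DS = 1.48 V ≥ V_ov = 0.433 V, confirming saturation.

I_D = 0.225 mA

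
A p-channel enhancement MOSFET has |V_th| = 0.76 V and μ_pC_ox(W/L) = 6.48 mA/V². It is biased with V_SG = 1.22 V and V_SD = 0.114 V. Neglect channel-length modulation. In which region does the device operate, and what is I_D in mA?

Triode; I_D = 0.298 mA

V_ov = V_SG − |V_th| = 1.22 − 0.76 = 0.46 V.
Since V_SD = 0.114 V < V_ov = 0.46 V, the device is in the triode region.
I_D = k_p [V_ov · V_SD − ½ V_SD²] = 6.48 × [0.46 × 0.114 − 0.5 × 0.114²] = 0.298 mA.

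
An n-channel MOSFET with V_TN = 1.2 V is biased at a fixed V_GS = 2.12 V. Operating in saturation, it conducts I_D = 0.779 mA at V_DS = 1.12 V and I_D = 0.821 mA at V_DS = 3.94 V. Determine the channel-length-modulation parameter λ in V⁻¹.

With V_GS fixed, I_D ∝ (1 + λ V_DS) in saturation, so I_D2/I_D1 = (1 + λ V_DS2)/(1 + λ V_DS1).
0.821/0.779 = 1.054 = (1 + 3.94 λ)/(1 + 1.12 λ).
Solving: λ (I_D1 V_DS2 − I_D2 V_DS1) = I_D2 − I_D1, so λ = (0.821 − 0.779) / (0.779 × 3.94 − 0.821 × 1.12) = 0.042 / 2.15 = 0.0195 V⁻¹.

λ = 0.0195 V⁻¹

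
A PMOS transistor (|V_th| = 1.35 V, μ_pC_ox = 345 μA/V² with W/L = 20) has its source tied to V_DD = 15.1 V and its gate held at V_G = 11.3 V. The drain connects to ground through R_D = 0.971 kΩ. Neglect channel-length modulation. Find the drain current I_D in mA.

I_D = 14.4 mA

V_SG = V_DD − V_G = 15.1 − 11.3 = 3.8 V, so V_ov = 3.8 − 1.35 = 2.45 V.
k_p = μ_pC_ox · (W/L) = 6.9 mA/V².
Assume saturation: I_D = ½ k_p V_ov² = 0.5 × 6.9 × 2.45² = 20.7 mA, giving V_SD = V_DD − I_D R_D = 15.1 − 20.7 × 0.971 = -5.01 V.
But -5.01 V < V_ov = 2.45 V, so the device is actually in triode.
In triode I_D = k_p[V_ov V_SD − ½ V_SD²] and I_D = (V_DD − V_SD)/R_D. Equating: 3.35 V_SD² − 17.41 V_SD + 15.1 = 0, giving V_SD = 1.1 V (the root below V_ov).
I_D = (15.1 − 1.1) / 0.971 = 14.4 mA.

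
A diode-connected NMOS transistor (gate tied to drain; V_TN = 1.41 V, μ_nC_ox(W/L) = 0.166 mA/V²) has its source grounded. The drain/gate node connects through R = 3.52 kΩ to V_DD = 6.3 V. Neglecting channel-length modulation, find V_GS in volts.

V_GS = 4.13 V

With gate tied to drain, V_GS = V_DS ≥ V_GS − V_TN, so the device is in saturation.
KCL at the drain: ½ k_n (V_GS − V_TN)² = (V_DD − V_GS)/R.
Let x = V_GS − 1.41. Then 0.292 x² + x − 4.89 = 0, giving x = 2.72 V (positive root), so V_GS = 4.13 V.
I_D = (V_DD − V_GS)/R = (6.3 − 4.13) / 3.52 = 0.616 mA.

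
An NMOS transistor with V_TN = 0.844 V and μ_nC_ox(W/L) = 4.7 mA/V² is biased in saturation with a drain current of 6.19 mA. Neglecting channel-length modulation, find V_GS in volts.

V_GS = 2.47 V

In saturation I_D = ½ k_n (V_GS − V_TN)², so V_GS − V_TN = √(2 I_D / k_n) = √(2 × 6.19 / 4.7) = 1.62 V.
V_GS = 0.844 + 1.62 = 2.47 V.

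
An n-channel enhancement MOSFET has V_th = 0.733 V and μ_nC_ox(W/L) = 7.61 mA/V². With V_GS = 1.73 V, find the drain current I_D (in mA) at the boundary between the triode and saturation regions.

At the boundary V_DS = V_ov = V_GS − V_th = 1.73 − 0.733 = 0.997 V.
I_D = ½ k_n V_ov² = 0.5 × 7.61 × 0.997² = 3.78 mA.

I_D = 3.78 mA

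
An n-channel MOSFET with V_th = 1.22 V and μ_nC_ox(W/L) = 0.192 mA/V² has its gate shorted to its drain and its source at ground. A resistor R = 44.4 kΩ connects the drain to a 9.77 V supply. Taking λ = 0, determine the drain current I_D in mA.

With gate tied to drain, V_GS = V_DS ≥ V_GS − V_th, so the device is in saturation.
KCL at the drain: ½ k_n (V_GS − V_th)² = (V_DD − V_GS)/R.
Let x = V_GS − 1.22. Then 4.26 x² + x − 8.55 = 0, giving x = 1.3 V (positive root), so V_GS = 2.52 V.
I_D = (V_DD − V_GS)/R = (9.77 − 2.52) / 44.4 = 0.163 mA.

I_D = 0.163 mA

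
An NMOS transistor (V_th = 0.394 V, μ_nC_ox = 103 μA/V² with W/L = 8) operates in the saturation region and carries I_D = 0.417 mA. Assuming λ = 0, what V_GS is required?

k_n = μ_nC_ox · (W/L) = 0.824 mA/V².
In saturation I_D = ½ k_n (V_GS − V_th)², so V_GS − V_th = √(2 I_D / k_n) = √(2 × 0.417 / 0.824) = 1.01 V.
V_GS = 0.394 + 1.01 = 1.4 V.

V_GS = 1.40 V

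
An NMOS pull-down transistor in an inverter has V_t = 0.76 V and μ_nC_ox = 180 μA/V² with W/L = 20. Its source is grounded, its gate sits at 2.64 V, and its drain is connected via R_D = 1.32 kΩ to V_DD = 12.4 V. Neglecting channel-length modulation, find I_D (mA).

V_GS = V_G = 2.64 V, so V_ov = 2.64 − 0.76 = 1.88 V.
k_n = μ_nC_ox · (W/L) = 3.6 mA/V².
Assume saturation: I_D = ½ k_n V_ov² = 0.5 × 3.6 × 1.88² = 6.36 mA, giving V_DS = V_DD − I_D R_D = 12.4 − 6.36 × 1.32 = 4 V.
V_DS = 4 V ≥ V_ov = 1.88 V, confirming saturation.

I_D = 6.36 mA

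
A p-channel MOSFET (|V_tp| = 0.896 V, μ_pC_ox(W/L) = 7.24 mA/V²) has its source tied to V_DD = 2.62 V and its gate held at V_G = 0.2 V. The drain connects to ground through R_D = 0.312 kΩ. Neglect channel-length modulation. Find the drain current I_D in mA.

I_D = 6.08 mA

V_SG = V_DD − V_G = 2.62 − 0.2 = 2.42 V, so V_ov = 2.42 − 0.896 = 1.52 V.
Assume saturation: I_D = ½ k_p V_ov² = 0.5 × 7.24 × 1.52² = 8.41 mA, giving V_SD = V_DD − I_D R_D = 2.62 − 8.41 × 0.312 = -0.00321 V.
But -0.00321 V < V_ov = 1.52 V, so the device is actually in triode.
In triode I_D = k_p[V_ov V_SD − ½ V_SD²] and I_D = (V_DD − V_SD)/R_D. Equating: 1.13 V_SD² − 4.443 V_SD + 2.62 = 0, giving V_SD = 0.722 V (the root below V_ov).
I_D = (2.62 − 0.722) / 0.312 = 6.08 mA.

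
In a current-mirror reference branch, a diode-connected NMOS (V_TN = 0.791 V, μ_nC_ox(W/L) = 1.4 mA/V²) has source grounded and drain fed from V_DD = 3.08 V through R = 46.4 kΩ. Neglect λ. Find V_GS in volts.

V_GS = 1.04 V

With gate tied to drain, V_GS = V_DS ≥ V_GS − V_TN, so the device is in saturation.
KCL at the drain: ½ k_n (V_GS − V_TN)² = (V_DD − V_GS)/R.
Let x = V_GS − 0.791. Then 32.5 x² + x − 2.289 = 0, giving x = 0.251 V (positive root), so V_GS = 1.04 V.
I_D = (V_DD − V_GS)/R = (3.08 − 1.04) / 46.4 = 0.0439 mA.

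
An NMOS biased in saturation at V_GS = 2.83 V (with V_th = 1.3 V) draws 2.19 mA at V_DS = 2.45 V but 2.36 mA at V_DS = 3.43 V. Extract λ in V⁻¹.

With V_GS fixed, I_D ∝ (1 + λ V_DS) in saturation, so I_D2/I_D1 = (1 + λ V_DS2)/(1 + λ V_DS1).
2.36/2.19 = 1.078 = (1 + 3.43 λ)/(1 + 2.45 λ).
Solving: λ (I_D1 V_DS2 − I_D2 V_DS1) = I_D2 − I_D1, so λ = (2.36 − 2.19) / (2.19 × 3.43 − 2.36 × 2.45) = 0.17 / 1.73 = 0.0983 V⁻¹.

λ = 0.0983 V⁻¹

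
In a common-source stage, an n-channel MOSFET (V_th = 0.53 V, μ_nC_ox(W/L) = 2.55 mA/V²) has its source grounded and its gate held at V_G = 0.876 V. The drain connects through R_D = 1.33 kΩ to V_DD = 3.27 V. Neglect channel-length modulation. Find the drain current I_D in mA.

V_GS = V_G = 0.876 V, so V_ov = 0.876 − 0.53 = 0.346 V.
Assume saturation: I_D = ½ k_n V_ov² = 0.5 × 2.55 × 0.346² = 0.153 mA, giving V_DS = V_DD − I_D R_D = 3.27 − 0.153 × 1.33 = 3.07 V.
V_DS = 3.07 V ≥ V_ov = 0.346 V, confirming saturation.

I_D = 0.153 mA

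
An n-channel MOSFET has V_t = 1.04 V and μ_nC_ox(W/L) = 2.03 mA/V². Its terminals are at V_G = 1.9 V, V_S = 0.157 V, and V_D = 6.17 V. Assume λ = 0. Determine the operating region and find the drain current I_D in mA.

V_GS = V_G − V_S = 1.9 − 0.157 = 1.74 V; V_DS = V_D − V_S = 6.17 − 0.157 = 6.01 V.
V_ov = V_GS − V_t = 1.74 − 1.04 = 0.703 V.
Since V_DS = 6.01 V ≥ V_ov = 0.703 V, the device is in saturation.
I_D = ½ k_n V_ov² = 0.5 × 2.03 × 0.703² = 0.502 mA.

Saturation; I_D = 0.502 mA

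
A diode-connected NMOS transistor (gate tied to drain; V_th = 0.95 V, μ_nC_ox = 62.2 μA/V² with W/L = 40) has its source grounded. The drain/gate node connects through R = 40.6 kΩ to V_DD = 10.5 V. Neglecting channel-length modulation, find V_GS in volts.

With gate tied to drain, V_GS = V_DS ≥ V_GS − V_th, so the device is in saturation.
k_n = μ_nC_ox · (W/L) = 2.488 mA/V².
KCL at the drain: ½ k_n (V_GS − V_th)² = (V_DD − V_GS)/R.
Let x = V_GS − 0.95. Then 50.5 x² + x − 9.55 = 0, giving x = 0.425 V (positive root), so V_GS = 1.38 V.
I_D = (V_DD − V_GS)/R = (10.5 − 1.38) / 40.6 = 0.225 mA.

V_GS = 1.38 V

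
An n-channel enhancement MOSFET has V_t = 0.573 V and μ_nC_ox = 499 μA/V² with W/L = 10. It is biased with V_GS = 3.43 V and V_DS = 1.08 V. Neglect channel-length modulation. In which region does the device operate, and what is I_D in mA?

Triode; I_D = 12.5 mA

k_n = μ_nC_ox · (W/L) = 4.99 mA/V².
V_ov = V_GS − V_t = 3.43 − 0.573 = 2.86 V.
Since V_DS = 1.08 V < V_ov = 2.86 V, the device is in the triode region.
I_D = k_n [V_ov · V_DS − ½ V_DS²] = 4.99 × [2.86 × 1.08 − 0.5 × 1.08²] = 12.5 mA.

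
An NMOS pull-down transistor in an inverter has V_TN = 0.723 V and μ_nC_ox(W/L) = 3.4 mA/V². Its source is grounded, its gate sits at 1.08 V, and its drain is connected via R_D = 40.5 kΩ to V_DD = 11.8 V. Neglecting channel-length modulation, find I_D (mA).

V_GS = V_G = 1.08 V, so V_ov = 1.08 − 0.723 = 0.357 V.
Assume saturation: I_D = ½ k_n V_ov² = 0.5 × 3.4 × 0.357² = 0.217 mA, giving V_DS = V_DD − I_D R_D = 11.8 − 0.217 × 40.5 = 3.03 V.
V_DS = 3.03 V ≥ V_ov = 0.357 V, confirming saturation.

I_D = 0.217 mA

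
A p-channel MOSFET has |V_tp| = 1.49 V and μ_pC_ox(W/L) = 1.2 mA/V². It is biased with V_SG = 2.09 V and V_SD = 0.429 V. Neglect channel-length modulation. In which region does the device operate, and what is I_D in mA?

Triode; I_D = 0.198 mA

V_ov = V_SG − |V_tp| = 2.09 − 1.49 = 0.6 V.
Since V_SD = 0.429 V < V_ov = 0.6 V, the device is in the triode region.
I_D = k_p [V_ov · V_SD − ½ V_SD²] = 1.2 × [0.6 × 0.429 − 0.5 × 0.429²] = 0.198 mA.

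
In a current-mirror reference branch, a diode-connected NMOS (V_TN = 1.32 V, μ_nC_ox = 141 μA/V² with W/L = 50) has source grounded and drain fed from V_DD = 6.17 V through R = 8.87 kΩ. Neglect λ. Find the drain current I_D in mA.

I_D = 0.504 mA

With gate tied to drain, V_GS = V_DS ≥ V_GS − V_TN, so the device is in saturation.
k_n = μ_nC_ox · (W/L) = 7.05 mA/V².
KCL at the drain: ½ k_n (V_GS − V_TN)² = (V_DD − V_GS)/R.
Let x = V_GS − 1.32. Then 31.3 x² + x − 4.85 = 0, giving x = 0.378 V (positive root), so V_GS = 1.7 V.
I_D = (V_DD − V_GS)/R = (6.17 − 1.7) / 8.87 = 0.504 mA.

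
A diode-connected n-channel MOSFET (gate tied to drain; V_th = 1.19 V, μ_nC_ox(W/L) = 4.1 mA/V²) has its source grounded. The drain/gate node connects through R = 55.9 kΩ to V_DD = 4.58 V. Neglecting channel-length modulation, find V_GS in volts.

V_GS = 1.36 V

With gate tied to drain, V_GS = V_DS ≥ V_GS − V_th, so the device is in saturation.
KCL at the drain: ½ k_n (V_GS − V_th)² = (V_DD − V_GS)/R.
Let x = V_GS − 1.19. Then 115 x² + x − 3.39 = 0, giving x = 0.168 V (positive root), so V_GS = 1.36 V.
I_D = (V_DD − V_GS)/R = (4.58 − 1.36) / 55.9 = 0.0576 mA.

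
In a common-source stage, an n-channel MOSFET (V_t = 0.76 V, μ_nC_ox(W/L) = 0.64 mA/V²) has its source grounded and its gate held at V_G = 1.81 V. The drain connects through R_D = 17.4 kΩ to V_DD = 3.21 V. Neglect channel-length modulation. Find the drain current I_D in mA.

I_D = 0.168 mA

V_GS = V_G = 1.81 V, so V_ov = 1.81 − 0.76 = 1.05 V.
Assume saturation: I_D = ½ k_n V_ov² = 0.5 × 0.64 × 1.05² = 0.353 mA, giving V_DS = V_DD − I_D R_D = 3.21 − 0.353 × 17.4 = -2.93 V.
But -2.93 V < V_ov = 1.05 V, so the device is actually in triode.
In triode I_D = k_n[V_ov V_DS − ½ V_DS²] and I_D = (V_DD − V_DS)/R_D. Equating: 5.57 V_DS² − 12.69 V_DS + 3.21 = 0, giving V_DS = 0.29 V (the root below V_ov).
I_D = (3.21 − 0.29) / 17.4 = 0.168 mA.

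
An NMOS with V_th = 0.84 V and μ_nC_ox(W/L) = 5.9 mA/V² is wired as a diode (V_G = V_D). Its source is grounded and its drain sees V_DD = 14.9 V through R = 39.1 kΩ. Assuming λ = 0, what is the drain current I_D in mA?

I_D = 0.351 mA

With gate tied to drain, V_GS = V_DS ≥ V_GS − V_th, so the device is in saturation.
KCL at the drain: ½ k_n (V_GS − V_th)² = (V_DD − V_GS)/R.
Let x = V_GS − 0.84. Then 115 x² + x − 14.06 = 0, giving x = 0.345 V (positive root), so V_GS = 1.18 V.
I_D = (V_DD − V_GS)/R = (14.9 − 1.18) / 39.1 = 0.351 mA.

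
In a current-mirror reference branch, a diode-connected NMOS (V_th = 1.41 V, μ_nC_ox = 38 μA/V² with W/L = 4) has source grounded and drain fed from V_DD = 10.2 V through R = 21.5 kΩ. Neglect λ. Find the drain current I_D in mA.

I_D = 0.314 mA

With gate tied to drain, V_GS = V_DS ≥ V_GS − V_th, so the device is in saturation.
k_n = μ_nC_ox · (W/L) = 0.152 mA/V².
KCL at the drain: ½ k_n (V_GS − V_th)² = (V_DD − V_GS)/R.
Let x = V_GS − 1.41. Then 1.63 x² + x − 8.79 = 0, giving x = 2.03 V (positive root), so V_GS = 3.44 V.
I_D = (V_DD − V_GS)/R = (10.2 − 3.44) / 21.5 = 0.314 mA.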